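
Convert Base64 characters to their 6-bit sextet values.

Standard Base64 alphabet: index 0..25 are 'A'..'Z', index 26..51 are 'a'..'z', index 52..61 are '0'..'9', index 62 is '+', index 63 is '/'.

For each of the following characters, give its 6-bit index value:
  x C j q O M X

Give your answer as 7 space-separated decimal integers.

Answer: 49 2 35 42 14 12 23

Derivation:
'x': a..z range, 26 + ord('x') − ord('a') = 49
'C': A..Z range, ord('C') − ord('A') = 2
'j': a..z range, 26 + ord('j') − ord('a') = 35
'q': a..z range, 26 + ord('q') − ord('a') = 42
'O': A..Z range, ord('O') − ord('A') = 14
'M': A..Z range, ord('M') − ord('A') = 12
'X': A..Z range, ord('X') − ord('A') = 23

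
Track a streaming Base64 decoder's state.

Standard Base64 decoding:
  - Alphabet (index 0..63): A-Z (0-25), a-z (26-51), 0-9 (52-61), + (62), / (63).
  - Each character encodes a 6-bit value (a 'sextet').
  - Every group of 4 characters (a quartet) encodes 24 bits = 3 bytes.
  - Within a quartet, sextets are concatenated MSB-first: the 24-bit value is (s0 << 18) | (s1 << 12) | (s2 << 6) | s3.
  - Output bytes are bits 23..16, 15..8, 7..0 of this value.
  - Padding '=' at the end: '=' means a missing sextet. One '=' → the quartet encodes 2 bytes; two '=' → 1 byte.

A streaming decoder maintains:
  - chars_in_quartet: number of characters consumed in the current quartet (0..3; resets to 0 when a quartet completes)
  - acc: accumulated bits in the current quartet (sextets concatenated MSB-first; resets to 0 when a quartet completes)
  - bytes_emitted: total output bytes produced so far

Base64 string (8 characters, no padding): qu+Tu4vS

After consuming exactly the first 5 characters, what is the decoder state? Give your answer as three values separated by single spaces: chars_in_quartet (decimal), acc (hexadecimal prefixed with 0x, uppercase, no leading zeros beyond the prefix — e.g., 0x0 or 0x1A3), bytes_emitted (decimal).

Answer: 1 0x2E 3

Derivation:
After char 0 ('q'=42): chars_in_quartet=1 acc=0x2A bytes_emitted=0
After char 1 ('u'=46): chars_in_quartet=2 acc=0xAAE bytes_emitted=0
After char 2 ('+'=62): chars_in_quartet=3 acc=0x2ABBE bytes_emitted=0
After char 3 ('T'=19): chars_in_quartet=4 acc=0xAAEF93 -> emit AA EF 93, reset; bytes_emitted=3
After char 4 ('u'=46): chars_in_quartet=1 acc=0x2E bytes_emitted=3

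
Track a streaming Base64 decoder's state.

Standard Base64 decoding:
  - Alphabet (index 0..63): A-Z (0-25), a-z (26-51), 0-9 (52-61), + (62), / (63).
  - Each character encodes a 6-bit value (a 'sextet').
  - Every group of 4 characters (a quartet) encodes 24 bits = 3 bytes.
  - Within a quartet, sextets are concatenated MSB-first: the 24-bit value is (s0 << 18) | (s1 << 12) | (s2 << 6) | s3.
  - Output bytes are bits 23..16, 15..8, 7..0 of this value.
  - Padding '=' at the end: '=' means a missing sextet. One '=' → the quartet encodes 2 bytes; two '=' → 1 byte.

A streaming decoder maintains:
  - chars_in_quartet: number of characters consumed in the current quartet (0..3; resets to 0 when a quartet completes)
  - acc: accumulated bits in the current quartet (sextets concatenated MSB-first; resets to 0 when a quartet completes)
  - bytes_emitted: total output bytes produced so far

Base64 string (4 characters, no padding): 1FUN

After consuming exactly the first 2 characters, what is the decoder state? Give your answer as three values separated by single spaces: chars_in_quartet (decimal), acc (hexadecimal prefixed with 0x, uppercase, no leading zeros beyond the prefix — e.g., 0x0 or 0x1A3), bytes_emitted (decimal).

After char 0 ('1'=53): chars_in_quartet=1 acc=0x35 bytes_emitted=0
After char 1 ('F'=5): chars_in_quartet=2 acc=0xD45 bytes_emitted=0

Answer: 2 0xD45 0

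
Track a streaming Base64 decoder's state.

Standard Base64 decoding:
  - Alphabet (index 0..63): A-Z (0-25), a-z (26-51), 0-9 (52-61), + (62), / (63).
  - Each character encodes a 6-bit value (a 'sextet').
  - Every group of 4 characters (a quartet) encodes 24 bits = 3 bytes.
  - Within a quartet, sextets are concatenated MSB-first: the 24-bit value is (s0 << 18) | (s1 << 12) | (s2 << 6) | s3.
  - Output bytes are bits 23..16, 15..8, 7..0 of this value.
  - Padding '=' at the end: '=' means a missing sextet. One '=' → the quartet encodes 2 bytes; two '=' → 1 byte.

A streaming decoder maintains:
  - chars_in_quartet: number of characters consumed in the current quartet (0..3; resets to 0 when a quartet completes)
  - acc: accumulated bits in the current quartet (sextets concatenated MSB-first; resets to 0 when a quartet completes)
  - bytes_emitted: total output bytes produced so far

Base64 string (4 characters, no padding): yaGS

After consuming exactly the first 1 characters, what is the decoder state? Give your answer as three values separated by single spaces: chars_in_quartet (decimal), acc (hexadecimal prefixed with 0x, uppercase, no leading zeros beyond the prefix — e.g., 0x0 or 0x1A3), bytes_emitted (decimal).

After char 0 ('y'=50): chars_in_quartet=1 acc=0x32 bytes_emitted=0

Answer: 1 0x32 0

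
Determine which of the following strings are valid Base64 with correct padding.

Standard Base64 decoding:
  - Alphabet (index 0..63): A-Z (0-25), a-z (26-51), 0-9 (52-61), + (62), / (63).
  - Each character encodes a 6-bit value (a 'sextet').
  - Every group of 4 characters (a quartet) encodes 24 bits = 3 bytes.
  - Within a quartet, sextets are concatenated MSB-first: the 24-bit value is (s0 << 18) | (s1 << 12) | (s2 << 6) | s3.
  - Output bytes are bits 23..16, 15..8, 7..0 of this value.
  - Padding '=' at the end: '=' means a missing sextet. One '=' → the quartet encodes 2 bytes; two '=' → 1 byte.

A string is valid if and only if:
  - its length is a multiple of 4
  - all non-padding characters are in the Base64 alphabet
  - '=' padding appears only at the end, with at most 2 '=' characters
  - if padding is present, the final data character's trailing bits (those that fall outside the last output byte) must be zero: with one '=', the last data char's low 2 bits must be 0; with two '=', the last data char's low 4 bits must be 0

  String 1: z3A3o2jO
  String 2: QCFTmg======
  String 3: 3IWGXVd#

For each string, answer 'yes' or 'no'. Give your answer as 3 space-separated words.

String 1: 'z3A3o2jO' → valid
String 2: 'QCFTmg======' → invalid (6 pad chars (max 2))
String 3: '3IWGXVd#' → invalid (bad char(s): ['#'])

Answer: yes no no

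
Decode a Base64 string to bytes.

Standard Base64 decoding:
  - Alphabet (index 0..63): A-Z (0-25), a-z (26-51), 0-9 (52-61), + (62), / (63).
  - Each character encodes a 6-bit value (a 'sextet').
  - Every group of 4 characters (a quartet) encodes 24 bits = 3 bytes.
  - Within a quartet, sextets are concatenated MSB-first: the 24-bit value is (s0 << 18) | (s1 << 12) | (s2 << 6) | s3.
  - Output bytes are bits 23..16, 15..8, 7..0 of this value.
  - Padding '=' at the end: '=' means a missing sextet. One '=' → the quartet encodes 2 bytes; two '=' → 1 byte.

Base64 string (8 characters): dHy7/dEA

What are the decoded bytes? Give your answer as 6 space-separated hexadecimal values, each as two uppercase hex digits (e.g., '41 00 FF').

After char 0 ('d'=29): chars_in_quartet=1 acc=0x1D bytes_emitted=0
After char 1 ('H'=7): chars_in_quartet=2 acc=0x747 bytes_emitted=0
After char 2 ('y'=50): chars_in_quartet=3 acc=0x1D1F2 bytes_emitted=0
After char 3 ('7'=59): chars_in_quartet=4 acc=0x747CBB -> emit 74 7C BB, reset; bytes_emitted=3
After char 4 ('/'=63): chars_in_quartet=1 acc=0x3F bytes_emitted=3
After char 5 ('d'=29): chars_in_quartet=2 acc=0xFDD bytes_emitted=3
After char 6 ('E'=4): chars_in_quartet=3 acc=0x3F744 bytes_emitted=3
After char 7 ('A'=0): chars_in_quartet=4 acc=0xFDD100 -> emit FD D1 00, reset; bytes_emitted=6

Answer: 74 7C BB FD D1 00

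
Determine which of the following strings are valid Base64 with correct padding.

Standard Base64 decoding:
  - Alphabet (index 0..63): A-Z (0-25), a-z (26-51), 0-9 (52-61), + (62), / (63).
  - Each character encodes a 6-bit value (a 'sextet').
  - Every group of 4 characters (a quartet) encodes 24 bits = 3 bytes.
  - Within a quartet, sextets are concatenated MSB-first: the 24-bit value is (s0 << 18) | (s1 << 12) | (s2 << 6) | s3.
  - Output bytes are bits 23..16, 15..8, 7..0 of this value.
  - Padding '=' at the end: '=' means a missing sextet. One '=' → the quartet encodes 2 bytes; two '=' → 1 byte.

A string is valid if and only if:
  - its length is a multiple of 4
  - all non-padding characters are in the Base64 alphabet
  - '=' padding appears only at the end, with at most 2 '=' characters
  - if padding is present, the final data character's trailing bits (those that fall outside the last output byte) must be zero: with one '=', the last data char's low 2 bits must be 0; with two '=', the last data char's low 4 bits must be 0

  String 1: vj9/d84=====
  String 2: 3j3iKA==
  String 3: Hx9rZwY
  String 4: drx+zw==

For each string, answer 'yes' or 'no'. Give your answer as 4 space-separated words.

Answer: no yes no yes

Derivation:
String 1: 'vj9/d84=====' → invalid (5 pad chars (max 2))
String 2: '3j3iKA==' → valid
String 3: 'Hx9rZwY' → invalid (len=7 not mult of 4)
String 4: 'drx+zw==' → valid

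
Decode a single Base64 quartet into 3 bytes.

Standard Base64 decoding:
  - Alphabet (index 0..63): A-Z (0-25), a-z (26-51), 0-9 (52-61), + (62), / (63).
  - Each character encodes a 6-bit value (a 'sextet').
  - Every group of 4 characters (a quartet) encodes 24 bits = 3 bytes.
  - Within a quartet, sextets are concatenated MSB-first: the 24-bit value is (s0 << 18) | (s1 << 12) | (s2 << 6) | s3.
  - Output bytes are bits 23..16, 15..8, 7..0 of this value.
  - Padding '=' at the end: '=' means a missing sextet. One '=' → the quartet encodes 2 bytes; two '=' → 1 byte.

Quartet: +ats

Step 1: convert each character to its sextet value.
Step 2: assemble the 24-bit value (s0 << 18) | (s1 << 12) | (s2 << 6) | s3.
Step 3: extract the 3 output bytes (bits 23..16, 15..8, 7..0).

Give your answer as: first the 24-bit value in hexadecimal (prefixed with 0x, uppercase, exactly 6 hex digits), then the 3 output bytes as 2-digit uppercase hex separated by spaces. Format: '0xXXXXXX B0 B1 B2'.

Answer: 0xF9AB6C F9 AB 6C

Derivation:
Sextets: +=62, a=26, t=45, s=44
24-bit: (62<<18) | (26<<12) | (45<<6) | 44
      = 0xF80000 | 0x01A000 | 0x000B40 | 0x00002C
      = 0xF9AB6C
Bytes: (v>>16)&0xFF=F9, (v>>8)&0xFF=AB, v&0xFF=6C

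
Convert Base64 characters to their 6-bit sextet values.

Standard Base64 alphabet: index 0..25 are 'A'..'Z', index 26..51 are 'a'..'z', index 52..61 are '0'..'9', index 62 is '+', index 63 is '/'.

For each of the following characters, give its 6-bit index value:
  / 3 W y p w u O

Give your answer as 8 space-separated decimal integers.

'/': index 63
'3': 0..9 range, 52 + ord('3') − ord('0') = 55
'W': A..Z range, ord('W') − ord('A') = 22
'y': a..z range, 26 + ord('y') − ord('a') = 50
'p': a..z range, 26 + ord('p') − ord('a') = 41
'w': a..z range, 26 + ord('w') − ord('a') = 48
'u': a..z range, 26 + ord('u') − ord('a') = 46
'O': A..Z range, ord('O') − ord('A') = 14

Answer: 63 55 22 50 41 48 46 14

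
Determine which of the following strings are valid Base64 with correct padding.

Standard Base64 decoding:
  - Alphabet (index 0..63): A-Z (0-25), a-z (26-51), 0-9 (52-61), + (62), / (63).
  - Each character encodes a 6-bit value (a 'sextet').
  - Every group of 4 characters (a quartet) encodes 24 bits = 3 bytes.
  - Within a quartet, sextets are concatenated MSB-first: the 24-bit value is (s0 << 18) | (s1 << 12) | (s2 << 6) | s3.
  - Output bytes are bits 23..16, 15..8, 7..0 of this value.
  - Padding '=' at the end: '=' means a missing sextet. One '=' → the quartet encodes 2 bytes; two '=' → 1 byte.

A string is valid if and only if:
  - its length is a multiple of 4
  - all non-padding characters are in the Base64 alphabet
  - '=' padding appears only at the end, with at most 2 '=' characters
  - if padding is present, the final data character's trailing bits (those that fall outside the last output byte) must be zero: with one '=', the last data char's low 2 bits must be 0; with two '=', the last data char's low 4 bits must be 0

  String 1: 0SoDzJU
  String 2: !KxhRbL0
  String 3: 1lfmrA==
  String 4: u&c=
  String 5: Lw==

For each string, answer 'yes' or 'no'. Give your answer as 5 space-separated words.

String 1: '0SoDzJU' → invalid (len=7 not mult of 4)
String 2: '!KxhRbL0' → invalid (bad char(s): ['!'])
String 3: '1lfmrA==' → valid
String 4: 'u&c=' → invalid (bad char(s): ['&'])
String 5: 'Lw==' → valid

Answer: no no yes no yes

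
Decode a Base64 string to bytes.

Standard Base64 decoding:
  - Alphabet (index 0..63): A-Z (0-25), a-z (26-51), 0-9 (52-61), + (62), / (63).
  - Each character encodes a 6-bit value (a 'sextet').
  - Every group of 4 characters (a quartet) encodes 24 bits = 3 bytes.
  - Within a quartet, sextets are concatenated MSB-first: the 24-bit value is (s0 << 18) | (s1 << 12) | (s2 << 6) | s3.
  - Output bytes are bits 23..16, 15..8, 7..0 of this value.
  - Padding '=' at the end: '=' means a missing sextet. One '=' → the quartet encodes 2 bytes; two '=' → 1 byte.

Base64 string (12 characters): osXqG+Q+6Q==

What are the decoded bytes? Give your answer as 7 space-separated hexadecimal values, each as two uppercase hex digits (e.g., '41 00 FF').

Answer: A2 C5 EA 1B E4 3E E9

Derivation:
After char 0 ('o'=40): chars_in_quartet=1 acc=0x28 bytes_emitted=0
After char 1 ('s'=44): chars_in_quartet=2 acc=0xA2C bytes_emitted=0
After char 2 ('X'=23): chars_in_quartet=3 acc=0x28B17 bytes_emitted=0
After char 3 ('q'=42): chars_in_quartet=4 acc=0xA2C5EA -> emit A2 C5 EA, reset; bytes_emitted=3
After char 4 ('G'=6): chars_in_quartet=1 acc=0x6 bytes_emitted=3
After char 5 ('+'=62): chars_in_quartet=2 acc=0x1BE bytes_emitted=3
After char 6 ('Q'=16): chars_in_quartet=3 acc=0x6F90 bytes_emitted=3
After char 7 ('+'=62): chars_in_quartet=4 acc=0x1BE43E -> emit 1B E4 3E, reset; bytes_emitted=6
After char 8 ('6'=58): chars_in_quartet=1 acc=0x3A bytes_emitted=6
After char 9 ('Q'=16): chars_in_quartet=2 acc=0xE90 bytes_emitted=6
Padding '==': partial quartet acc=0xE90 -> emit E9; bytes_emitted=7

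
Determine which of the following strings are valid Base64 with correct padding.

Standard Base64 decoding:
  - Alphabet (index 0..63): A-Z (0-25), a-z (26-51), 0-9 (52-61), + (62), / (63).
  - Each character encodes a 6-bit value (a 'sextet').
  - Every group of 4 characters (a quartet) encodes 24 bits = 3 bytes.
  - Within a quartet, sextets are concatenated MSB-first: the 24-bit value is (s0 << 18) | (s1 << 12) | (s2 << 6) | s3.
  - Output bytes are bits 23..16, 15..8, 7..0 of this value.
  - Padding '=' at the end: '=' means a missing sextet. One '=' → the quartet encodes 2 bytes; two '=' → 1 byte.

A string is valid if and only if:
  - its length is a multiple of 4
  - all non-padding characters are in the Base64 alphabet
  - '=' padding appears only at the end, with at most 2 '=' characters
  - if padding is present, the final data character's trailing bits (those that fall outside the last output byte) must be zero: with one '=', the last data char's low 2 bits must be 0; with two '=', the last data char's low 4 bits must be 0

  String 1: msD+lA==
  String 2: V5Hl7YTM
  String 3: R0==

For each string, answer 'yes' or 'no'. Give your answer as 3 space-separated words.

Answer: yes yes no

Derivation:
String 1: 'msD+lA==' → valid
String 2: 'V5Hl7YTM' → valid
String 3: 'R0==' → invalid (bad trailing bits)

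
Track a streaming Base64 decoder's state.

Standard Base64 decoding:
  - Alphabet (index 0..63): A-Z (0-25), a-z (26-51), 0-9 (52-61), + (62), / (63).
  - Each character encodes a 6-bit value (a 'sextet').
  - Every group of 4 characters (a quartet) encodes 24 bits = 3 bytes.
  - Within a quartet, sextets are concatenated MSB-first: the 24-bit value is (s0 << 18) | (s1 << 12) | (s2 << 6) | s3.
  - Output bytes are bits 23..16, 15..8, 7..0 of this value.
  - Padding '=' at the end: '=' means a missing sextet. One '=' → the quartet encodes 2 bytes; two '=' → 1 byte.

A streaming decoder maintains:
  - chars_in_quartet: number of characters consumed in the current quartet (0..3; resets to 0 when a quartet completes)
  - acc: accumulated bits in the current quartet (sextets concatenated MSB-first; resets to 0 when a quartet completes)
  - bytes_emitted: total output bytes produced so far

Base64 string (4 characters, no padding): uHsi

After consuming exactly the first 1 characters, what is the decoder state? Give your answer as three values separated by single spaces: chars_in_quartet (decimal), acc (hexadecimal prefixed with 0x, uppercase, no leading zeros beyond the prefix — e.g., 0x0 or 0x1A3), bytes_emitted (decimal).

Answer: 1 0x2E 0

Derivation:
After char 0 ('u'=46): chars_in_quartet=1 acc=0x2E bytes_emitted=0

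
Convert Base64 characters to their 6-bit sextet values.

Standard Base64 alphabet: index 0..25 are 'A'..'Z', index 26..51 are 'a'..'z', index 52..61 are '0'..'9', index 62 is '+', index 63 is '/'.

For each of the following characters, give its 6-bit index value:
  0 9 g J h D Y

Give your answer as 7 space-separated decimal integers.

Answer: 52 61 32 9 33 3 24

Derivation:
'0': 0..9 range, 52 + ord('0') − ord('0') = 52
'9': 0..9 range, 52 + ord('9') − ord('0') = 61
'g': a..z range, 26 + ord('g') − ord('a') = 32
'J': A..Z range, ord('J') − ord('A') = 9
'h': a..z range, 26 + ord('h') − ord('a') = 33
'D': A..Z range, ord('D') − ord('A') = 3
'Y': A..Z range, ord('Y') − ord('A') = 24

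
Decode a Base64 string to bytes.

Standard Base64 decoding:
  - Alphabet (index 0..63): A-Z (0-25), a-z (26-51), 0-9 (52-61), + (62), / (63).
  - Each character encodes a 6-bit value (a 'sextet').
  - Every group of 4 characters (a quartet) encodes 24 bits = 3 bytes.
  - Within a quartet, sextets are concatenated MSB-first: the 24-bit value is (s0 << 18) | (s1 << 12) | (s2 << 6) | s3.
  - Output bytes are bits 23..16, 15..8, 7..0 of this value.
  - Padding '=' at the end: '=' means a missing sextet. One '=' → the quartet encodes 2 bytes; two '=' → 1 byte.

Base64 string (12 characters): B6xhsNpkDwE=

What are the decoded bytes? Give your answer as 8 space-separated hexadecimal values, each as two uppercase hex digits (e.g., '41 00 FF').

Answer: 07 AC 61 B0 DA 64 0F 01

Derivation:
After char 0 ('B'=1): chars_in_quartet=1 acc=0x1 bytes_emitted=0
After char 1 ('6'=58): chars_in_quartet=2 acc=0x7A bytes_emitted=0
After char 2 ('x'=49): chars_in_quartet=3 acc=0x1EB1 bytes_emitted=0
After char 3 ('h'=33): chars_in_quartet=4 acc=0x7AC61 -> emit 07 AC 61, reset; bytes_emitted=3
After char 4 ('s'=44): chars_in_quartet=1 acc=0x2C bytes_emitted=3
After char 5 ('N'=13): chars_in_quartet=2 acc=0xB0D bytes_emitted=3
After char 6 ('p'=41): chars_in_quartet=3 acc=0x2C369 bytes_emitted=3
After char 7 ('k'=36): chars_in_quartet=4 acc=0xB0DA64 -> emit B0 DA 64, reset; bytes_emitted=6
After char 8 ('D'=3): chars_in_quartet=1 acc=0x3 bytes_emitted=6
After char 9 ('w'=48): chars_in_quartet=2 acc=0xF0 bytes_emitted=6
After char 10 ('E'=4): chars_in_quartet=3 acc=0x3C04 bytes_emitted=6
Padding '=': partial quartet acc=0x3C04 -> emit 0F 01; bytes_emitted=8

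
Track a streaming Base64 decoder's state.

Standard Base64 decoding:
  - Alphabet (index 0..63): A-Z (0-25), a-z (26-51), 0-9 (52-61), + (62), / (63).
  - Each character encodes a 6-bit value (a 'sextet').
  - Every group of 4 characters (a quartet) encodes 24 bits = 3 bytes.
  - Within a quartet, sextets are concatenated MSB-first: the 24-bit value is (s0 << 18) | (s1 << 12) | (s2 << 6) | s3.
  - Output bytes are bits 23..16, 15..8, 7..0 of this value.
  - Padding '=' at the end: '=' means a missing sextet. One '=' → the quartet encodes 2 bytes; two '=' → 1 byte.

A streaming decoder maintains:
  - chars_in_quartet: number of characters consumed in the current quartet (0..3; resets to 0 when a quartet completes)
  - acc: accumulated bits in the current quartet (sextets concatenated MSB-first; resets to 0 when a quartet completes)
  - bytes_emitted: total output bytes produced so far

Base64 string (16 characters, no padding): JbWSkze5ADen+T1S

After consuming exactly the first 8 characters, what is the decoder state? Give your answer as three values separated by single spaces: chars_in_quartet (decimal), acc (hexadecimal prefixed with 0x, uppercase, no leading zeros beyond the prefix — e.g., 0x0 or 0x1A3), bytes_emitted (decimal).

Answer: 0 0x0 6

Derivation:
After char 0 ('J'=9): chars_in_quartet=1 acc=0x9 bytes_emitted=0
After char 1 ('b'=27): chars_in_quartet=2 acc=0x25B bytes_emitted=0
After char 2 ('W'=22): chars_in_quartet=3 acc=0x96D6 bytes_emitted=0
After char 3 ('S'=18): chars_in_quartet=4 acc=0x25B592 -> emit 25 B5 92, reset; bytes_emitted=3
After char 4 ('k'=36): chars_in_quartet=1 acc=0x24 bytes_emitted=3
After char 5 ('z'=51): chars_in_quartet=2 acc=0x933 bytes_emitted=3
After char 6 ('e'=30): chars_in_quartet=3 acc=0x24CDE bytes_emitted=3
After char 7 ('5'=57): chars_in_quartet=4 acc=0x9337B9 -> emit 93 37 B9, reset; bytes_emitted=6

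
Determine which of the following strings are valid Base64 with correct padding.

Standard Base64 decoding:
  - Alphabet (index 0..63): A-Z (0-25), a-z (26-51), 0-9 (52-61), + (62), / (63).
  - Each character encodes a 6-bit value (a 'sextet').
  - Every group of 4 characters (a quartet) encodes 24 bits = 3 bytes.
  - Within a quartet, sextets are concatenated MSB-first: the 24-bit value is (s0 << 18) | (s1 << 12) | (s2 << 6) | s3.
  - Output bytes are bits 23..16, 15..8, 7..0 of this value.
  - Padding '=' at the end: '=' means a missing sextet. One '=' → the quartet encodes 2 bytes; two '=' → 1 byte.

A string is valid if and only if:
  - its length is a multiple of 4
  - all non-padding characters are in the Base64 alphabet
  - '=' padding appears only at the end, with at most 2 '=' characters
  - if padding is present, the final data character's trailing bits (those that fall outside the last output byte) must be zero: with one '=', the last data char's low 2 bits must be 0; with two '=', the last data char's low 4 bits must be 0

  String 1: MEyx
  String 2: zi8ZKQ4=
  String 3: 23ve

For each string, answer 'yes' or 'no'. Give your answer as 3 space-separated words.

Answer: yes yes yes

Derivation:
String 1: 'MEyx' → valid
String 2: 'zi8ZKQ4=' → valid
String 3: '23ve' → valid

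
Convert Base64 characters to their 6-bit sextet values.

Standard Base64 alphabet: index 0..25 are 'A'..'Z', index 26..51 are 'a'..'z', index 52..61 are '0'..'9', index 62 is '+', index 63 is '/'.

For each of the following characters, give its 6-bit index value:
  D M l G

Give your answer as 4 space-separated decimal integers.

Answer: 3 12 37 6

Derivation:
'D': A..Z range, ord('D') − ord('A') = 3
'M': A..Z range, ord('M') − ord('A') = 12
'l': a..z range, 26 + ord('l') − ord('a') = 37
'G': A..Z range, ord('G') − ord('A') = 6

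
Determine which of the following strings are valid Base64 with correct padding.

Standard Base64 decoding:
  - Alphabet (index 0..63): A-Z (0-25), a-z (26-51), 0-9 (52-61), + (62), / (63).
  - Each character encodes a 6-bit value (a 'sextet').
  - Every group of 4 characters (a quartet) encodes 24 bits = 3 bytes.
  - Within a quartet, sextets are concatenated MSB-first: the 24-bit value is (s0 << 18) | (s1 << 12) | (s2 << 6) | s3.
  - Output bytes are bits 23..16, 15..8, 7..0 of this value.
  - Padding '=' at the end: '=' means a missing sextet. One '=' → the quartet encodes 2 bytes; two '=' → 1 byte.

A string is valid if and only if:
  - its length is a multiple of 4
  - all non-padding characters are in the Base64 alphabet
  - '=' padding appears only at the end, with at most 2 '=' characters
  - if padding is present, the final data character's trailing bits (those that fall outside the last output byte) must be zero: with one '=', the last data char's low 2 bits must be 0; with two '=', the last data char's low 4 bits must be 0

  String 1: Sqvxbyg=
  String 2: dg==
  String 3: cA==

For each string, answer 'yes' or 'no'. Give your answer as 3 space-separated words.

String 1: 'Sqvxbyg=' → valid
String 2: 'dg==' → valid
String 3: 'cA==' → valid

Answer: yes yes yes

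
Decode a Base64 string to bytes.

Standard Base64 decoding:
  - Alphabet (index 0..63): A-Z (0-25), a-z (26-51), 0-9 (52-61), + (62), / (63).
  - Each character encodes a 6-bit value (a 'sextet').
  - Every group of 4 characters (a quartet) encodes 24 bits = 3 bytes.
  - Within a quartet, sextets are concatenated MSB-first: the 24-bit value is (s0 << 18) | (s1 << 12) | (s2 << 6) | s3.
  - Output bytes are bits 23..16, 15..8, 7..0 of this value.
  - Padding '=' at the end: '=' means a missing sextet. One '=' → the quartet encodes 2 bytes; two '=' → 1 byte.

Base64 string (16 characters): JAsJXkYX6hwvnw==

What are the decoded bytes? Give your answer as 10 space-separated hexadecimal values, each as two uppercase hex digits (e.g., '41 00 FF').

After char 0 ('J'=9): chars_in_quartet=1 acc=0x9 bytes_emitted=0
After char 1 ('A'=0): chars_in_quartet=2 acc=0x240 bytes_emitted=0
After char 2 ('s'=44): chars_in_quartet=3 acc=0x902C bytes_emitted=0
After char 3 ('J'=9): chars_in_quartet=4 acc=0x240B09 -> emit 24 0B 09, reset; bytes_emitted=3
After char 4 ('X'=23): chars_in_quartet=1 acc=0x17 bytes_emitted=3
After char 5 ('k'=36): chars_in_quartet=2 acc=0x5E4 bytes_emitted=3
After char 6 ('Y'=24): chars_in_quartet=3 acc=0x17918 bytes_emitted=3
After char 7 ('X'=23): chars_in_quartet=4 acc=0x5E4617 -> emit 5E 46 17, reset; bytes_emitted=6
After char 8 ('6'=58): chars_in_quartet=1 acc=0x3A bytes_emitted=6
After char 9 ('h'=33): chars_in_quartet=2 acc=0xEA1 bytes_emitted=6
After char 10 ('w'=48): chars_in_quartet=3 acc=0x3A870 bytes_emitted=6
After char 11 ('v'=47): chars_in_quartet=4 acc=0xEA1C2F -> emit EA 1C 2F, reset; bytes_emitted=9
After char 12 ('n'=39): chars_in_quartet=1 acc=0x27 bytes_emitted=9
After char 13 ('w'=48): chars_in_quartet=2 acc=0x9F0 bytes_emitted=9
Padding '==': partial quartet acc=0x9F0 -> emit 9F; bytes_emitted=10

Answer: 24 0B 09 5E 46 17 EA 1C 2F 9F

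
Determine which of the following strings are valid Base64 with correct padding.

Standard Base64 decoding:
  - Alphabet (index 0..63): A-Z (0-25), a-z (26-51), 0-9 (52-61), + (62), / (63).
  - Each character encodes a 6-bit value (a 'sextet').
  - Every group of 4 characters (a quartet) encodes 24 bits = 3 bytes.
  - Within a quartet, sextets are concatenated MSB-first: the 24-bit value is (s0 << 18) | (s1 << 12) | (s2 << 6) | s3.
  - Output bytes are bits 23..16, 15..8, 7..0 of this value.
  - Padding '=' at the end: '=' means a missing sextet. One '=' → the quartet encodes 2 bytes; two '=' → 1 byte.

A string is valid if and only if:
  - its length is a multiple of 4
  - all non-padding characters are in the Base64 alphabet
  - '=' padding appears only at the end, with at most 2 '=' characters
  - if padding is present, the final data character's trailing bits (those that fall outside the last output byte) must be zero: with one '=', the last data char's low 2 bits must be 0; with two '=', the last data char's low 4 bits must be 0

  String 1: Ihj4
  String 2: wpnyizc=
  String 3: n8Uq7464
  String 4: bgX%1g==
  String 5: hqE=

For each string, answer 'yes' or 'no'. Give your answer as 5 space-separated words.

String 1: 'Ihj4' → valid
String 2: 'wpnyizc=' → valid
String 3: 'n8Uq7464' → valid
String 4: 'bgX%1g==' → invalid (bad char(s): ['%'])
String 5: 'hqE=' → valid

Answer: yes yes yes no yes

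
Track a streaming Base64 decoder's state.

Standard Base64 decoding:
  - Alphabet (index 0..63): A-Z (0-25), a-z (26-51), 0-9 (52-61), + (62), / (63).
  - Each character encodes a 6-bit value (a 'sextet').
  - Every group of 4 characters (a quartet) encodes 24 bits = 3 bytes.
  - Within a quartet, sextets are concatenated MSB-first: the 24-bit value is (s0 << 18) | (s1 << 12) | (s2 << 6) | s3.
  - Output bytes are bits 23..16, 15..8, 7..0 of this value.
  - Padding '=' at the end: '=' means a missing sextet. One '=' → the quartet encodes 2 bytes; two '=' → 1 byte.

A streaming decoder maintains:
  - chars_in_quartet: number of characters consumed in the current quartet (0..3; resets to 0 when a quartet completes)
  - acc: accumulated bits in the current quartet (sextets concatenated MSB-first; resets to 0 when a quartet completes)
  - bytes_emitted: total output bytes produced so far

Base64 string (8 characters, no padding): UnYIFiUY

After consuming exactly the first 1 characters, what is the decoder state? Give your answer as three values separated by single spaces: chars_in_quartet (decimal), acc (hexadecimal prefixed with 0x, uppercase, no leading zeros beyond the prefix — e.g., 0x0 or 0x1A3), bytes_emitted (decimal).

Answer: 1 0x14 0

Derivation:
After char 0 ('U'=20): chars_in_quartet=1 acc=0x14 bytes_emitted=0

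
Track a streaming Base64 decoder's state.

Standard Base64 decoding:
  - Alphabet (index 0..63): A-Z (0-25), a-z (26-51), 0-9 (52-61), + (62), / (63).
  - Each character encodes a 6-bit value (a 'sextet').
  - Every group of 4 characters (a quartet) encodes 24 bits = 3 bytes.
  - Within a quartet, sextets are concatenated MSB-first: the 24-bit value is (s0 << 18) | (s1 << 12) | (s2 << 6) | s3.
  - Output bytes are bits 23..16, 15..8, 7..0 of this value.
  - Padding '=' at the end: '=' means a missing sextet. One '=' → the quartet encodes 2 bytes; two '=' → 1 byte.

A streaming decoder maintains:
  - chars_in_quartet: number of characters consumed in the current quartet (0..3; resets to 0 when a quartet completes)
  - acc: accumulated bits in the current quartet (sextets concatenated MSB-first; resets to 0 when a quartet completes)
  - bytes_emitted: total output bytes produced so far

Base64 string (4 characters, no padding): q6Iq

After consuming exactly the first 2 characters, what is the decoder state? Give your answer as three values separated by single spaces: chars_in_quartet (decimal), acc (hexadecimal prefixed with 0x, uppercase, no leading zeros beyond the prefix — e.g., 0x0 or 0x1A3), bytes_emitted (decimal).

After char 0 ('q'=42): chars_in_quartet=1 acc=0x2A bytes_emitted=0
After char 1 ('6'=58): chars_in_quartet=2 acc=0xABA bytes_emitted=0

Answer: 2 0xABA 0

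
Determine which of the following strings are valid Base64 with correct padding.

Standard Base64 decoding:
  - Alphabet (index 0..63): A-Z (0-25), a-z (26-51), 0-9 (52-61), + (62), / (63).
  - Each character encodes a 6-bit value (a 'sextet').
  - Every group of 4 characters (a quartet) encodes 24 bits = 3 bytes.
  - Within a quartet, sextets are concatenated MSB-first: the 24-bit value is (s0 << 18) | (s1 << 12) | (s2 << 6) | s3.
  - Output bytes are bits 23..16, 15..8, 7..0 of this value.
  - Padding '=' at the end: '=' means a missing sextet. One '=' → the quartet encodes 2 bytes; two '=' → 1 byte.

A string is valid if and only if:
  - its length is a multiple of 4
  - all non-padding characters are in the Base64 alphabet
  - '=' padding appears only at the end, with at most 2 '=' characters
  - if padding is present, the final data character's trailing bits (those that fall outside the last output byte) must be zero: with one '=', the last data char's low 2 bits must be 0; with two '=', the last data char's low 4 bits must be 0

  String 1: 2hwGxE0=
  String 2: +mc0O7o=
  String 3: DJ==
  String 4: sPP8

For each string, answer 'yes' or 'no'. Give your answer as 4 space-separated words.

String 1: '2hwGxE0=' → valid
String 2: '+mc0O7o=' → valid
String 3: 'DJ==' → invalid (bad trailing bits)
String 4: 'sPP8' → valid

Answer: yes yes no yes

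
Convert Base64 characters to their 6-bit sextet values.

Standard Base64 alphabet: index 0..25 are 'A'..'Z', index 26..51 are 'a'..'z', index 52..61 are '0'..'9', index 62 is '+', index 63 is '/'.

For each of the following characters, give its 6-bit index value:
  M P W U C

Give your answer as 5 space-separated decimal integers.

Answer: 12 15 22 20 2

Derivation:
'M': A..Z range, ord('M') − ord('A') = 12
'P': A..Z range, ord('P') − ord('A') = 15
'W': A..Z range, ord('W') − ord('A') = 22
'U': A..Z range, ord('U') − ord('A') = 20
'C': A..Z range, ord('C') − ord('A') = 2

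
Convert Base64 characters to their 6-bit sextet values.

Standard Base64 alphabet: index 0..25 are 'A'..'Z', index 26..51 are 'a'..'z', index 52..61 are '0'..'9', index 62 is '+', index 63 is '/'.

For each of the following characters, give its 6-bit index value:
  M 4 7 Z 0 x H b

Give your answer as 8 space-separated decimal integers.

'M': A..Z range, ord('M') − ord('A') = 12
'4': 0..9 range, 52 + ord('4') − ord('0') = 56
'7': 0..9 range, 52 + ord('7') − ord('0') = 59
'Z': A..Z range, ord('Z') − ord('A') = 25
'0': 0..9 range, 52 + ord('0') − ord('0') = 52
'x': a..z range, 26 + ord('x') − ord('a') = 49
'H': A..Z range, ord('H') − ord('A') = 7
'b': a..z range, 26 + ord('b') − ord('a') = 27

Answer: 12 56 59 25 52 49 7 27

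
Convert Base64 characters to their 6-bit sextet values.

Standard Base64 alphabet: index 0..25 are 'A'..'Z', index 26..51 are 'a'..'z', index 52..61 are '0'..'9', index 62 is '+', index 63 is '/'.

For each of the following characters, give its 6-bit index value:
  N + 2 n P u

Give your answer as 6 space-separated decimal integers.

Answer: 13 62 54 39 15 46

Derivation:
'N': A..Z range, ord('N') − ord('A') = 13
'+': index 62
'2': 0..9 range, 52 + ord('2') − ord('0') = 54
'n': a..z range, 26 + ord('n') − ord('a') = 39
'P': A..Z range, ord('P') − ord('A') = 15
'u': a..z range, 26 + ord('u') − ord('a') = 46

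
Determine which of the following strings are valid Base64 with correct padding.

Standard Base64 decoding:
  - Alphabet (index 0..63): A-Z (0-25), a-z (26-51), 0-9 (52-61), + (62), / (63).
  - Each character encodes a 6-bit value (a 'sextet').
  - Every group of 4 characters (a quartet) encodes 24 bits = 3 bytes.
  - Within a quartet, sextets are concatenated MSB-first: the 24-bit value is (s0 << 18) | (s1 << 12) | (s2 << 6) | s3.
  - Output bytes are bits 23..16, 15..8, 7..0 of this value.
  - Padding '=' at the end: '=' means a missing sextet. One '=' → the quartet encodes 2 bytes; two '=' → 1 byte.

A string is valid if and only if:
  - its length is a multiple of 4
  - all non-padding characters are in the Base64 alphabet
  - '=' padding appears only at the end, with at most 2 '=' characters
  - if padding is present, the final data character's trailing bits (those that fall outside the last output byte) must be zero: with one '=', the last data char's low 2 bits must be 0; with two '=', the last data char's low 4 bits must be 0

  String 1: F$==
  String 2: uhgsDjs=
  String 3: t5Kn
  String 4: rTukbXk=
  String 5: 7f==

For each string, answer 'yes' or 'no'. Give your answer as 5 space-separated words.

Answer: no yes yes yes no

Derivation:
String 1: 'F$==' → invalid (bad char(s): ['$'])
String 2: 'uhgsDjs=' → valid
String 3: 't5Kn' → valid
String 4: 'rTukbXk=' → valid
String 5: '7f==' → invalid (bad trailing bits)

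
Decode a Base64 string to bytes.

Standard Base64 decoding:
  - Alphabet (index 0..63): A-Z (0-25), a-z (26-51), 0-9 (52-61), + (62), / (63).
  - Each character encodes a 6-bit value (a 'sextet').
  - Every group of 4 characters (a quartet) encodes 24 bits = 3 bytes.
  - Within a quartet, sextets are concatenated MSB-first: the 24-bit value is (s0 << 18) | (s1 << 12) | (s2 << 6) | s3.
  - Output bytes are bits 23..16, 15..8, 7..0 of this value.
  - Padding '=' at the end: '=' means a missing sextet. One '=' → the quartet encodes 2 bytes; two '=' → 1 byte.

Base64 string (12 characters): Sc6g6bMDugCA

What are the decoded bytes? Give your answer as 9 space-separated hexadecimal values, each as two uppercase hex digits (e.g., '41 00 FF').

After char 0 ('S'=18): chars_in_quartet=1 acc=0x12 bytes_emitted=0
After char 1 ('c'=28): chars_in_quartet=2 acc=0x49C bytes_emitted=0
After char 2 ('6'=58): chars_in_quartet=3 acc=0x1273A bytes_emitted=0
After char 3 ('g'=32): chars_in_quartet=4 acc=0x49CEA0 -> emit 49 CE A0, reset; bytes_emitted=3
After char 4 ('6'=58): chars_in_quartet=1 acc=0x3A bytes_emitted=3
After char 5 ('b'=27): chars_in_quartet=2 acc=0xE9B bytes_emitted=3
After char 6 ('M'=12): chars_in_quartet=3 acc=0x3A6CC bytes_emitted=3
After char 7 ('D'=3): chars_in_quartet=4 acc=0xE9B303 -> emit E9 B3 03, reset; bytes_emitted=6
After char 8 ('u'=46): chars_in_quartet=1 acc=0x2E bytes_emitted=6
After char 9 ('g'=32): chars_in_quartet=2 acc=0xBA0 bytes_emitted=6
After char 10 ('C'=2): chars_in_quartet=3 acc=0x2E802 bytes_emitted=6
After char 11 ('A'=0): chars_in_quartet=4 acc=0xBA0080 -> emit BA 00 80, reset; bytes_emitted=9

Answer: 49 CE A0 E9 B3 03 BA 00 80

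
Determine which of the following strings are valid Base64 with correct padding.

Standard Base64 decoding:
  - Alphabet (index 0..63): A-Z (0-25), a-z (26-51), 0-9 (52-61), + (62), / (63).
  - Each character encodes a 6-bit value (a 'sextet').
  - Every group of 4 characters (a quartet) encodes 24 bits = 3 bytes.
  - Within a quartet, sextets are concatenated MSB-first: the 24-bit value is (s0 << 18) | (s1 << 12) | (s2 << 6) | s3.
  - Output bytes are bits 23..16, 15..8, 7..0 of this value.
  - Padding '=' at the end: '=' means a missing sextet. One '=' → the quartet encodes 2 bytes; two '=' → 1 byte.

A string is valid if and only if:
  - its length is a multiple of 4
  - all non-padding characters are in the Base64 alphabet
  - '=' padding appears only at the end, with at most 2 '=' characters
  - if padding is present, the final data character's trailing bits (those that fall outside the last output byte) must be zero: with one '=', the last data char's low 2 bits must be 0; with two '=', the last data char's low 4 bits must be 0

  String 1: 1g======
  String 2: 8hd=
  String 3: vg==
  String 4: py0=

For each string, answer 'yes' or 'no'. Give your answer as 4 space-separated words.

Answer: no no yes yes

Derivation:
String 1: '1g======' → invalid (6 pad chars (max 2))
String 2: '8hd=' → invalid (bad trailing bits)
String 3: 'vg==' → valid
String 4: 'py0=' → valid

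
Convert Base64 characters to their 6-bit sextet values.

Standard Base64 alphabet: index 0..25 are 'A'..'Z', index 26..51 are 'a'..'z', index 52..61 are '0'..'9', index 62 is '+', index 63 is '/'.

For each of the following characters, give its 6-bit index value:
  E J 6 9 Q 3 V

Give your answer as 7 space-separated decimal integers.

'E': A..Z range, ord('E') − ord('A') = 4
'J': A..Z range, ord('J') − ord('A') = 9
'6': 0..9 range, 52 + ord('6') − ord('0') = 58
'9': 0..9 range, 52 + ord('9') − ord('0') = 61
'Q': A..Z range, ord('Q') − ord('A') = 16
'3': 0..9 range, 52 + ord('3') − ord('0') = 55
'V': A..Z range, ord('V') − ord('A') = 21

Answer: 4 9 58 61 16 55 21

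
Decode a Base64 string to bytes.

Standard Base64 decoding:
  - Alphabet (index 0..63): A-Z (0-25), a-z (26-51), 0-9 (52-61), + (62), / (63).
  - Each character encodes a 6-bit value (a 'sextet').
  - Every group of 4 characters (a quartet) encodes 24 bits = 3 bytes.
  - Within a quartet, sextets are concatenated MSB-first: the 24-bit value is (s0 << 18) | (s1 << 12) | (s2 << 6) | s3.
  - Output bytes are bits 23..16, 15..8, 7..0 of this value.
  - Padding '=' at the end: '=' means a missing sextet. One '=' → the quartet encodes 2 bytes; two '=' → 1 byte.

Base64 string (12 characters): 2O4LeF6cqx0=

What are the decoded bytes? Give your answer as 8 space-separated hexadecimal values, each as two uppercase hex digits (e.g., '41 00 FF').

After char 0 ('2'=54): chars_in_quartet=1 acc=0x36 bytes_emitted=0
After char 1 ('O'=14): chars_in_quartet=2 acc=0xD8E bytes_emitted=0
After char 2 ('4'=56): chars_in_quartet=3 acc=0x363B8 bytes_emitted=0
After char 3 ('L'=11): chars_in_quartet=4 acc=0xD8EE0B -> emit D8 EE 0B, reset; bytes_emitted=3
After char 4 ('e'=30): chars_in_quartet=1 acc=0x1E bytes_emitted=3
After char 5 ('F'=5): chars_in_quartet=2 acc=0x785 bytes_emitted=3
After char 6 ('6'=58): chars_in_quartet=3 acc=0x1E17A bytes_emitted=3
After char 7 ('c'=28): chars_in_quartet=4 acc=0x785E9C -> emit 78 5E 9C, reset; bytes_emitted=6
After char 8 ('q'=42): chars_in_quartet=1 acc=0x2A bytes_emitted=6
After char 9 ('x'=49): chars_in_quartet=2 acc=0xAB1 bytes_emitted=6
After char 10 ('0'=52): chars_in_quartet=3 acc=0x2AC74 bytes_emitted=6
Padding '=': partial quartet acc=0x2AC74 -> emit AB 1D; bytes_emitted=8

Answer: D8 EE 0B 78 5E 9C AB 1D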